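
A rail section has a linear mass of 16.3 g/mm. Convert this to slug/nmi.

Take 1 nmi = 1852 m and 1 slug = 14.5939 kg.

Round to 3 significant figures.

2070 slug/nmi

16.3 g/mm × 0.001 kg/g ÷ 0.001 m/mm = 16.3 kg/m
16.3 kg/m ÷ 14.5939 kg/slug × 1852 m/nmi = 2068.51 slug/nmi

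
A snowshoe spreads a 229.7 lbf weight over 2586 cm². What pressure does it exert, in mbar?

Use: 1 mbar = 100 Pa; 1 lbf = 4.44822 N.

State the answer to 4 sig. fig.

229.7 lbf × 4.44822 = 1021.76 N
2586 cm² × 0.0001 = 0.2586 m²
P = F / A = 1021.76 N / 0.2586 m² = 3951.12 Pa
3951.12 Pa ÷ (100 Pa/mbar) = 39.5112 mbar

39.51 mbar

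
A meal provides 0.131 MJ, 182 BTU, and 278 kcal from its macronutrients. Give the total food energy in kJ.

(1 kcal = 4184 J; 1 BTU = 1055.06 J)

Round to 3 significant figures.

1490 kJ

0.131 MJ × 1000000 = 131000 J
182 BTU × 1055.06 = 192021 J
278 kcal × 4184 = 1.16315×10⁶ J
Sum: 131000 + 192021 + 1.16315×10⁶ = 1.48617×10⁶ J
In kJ: 1.48617×10⁶ / 1000 = 1486.17 kJ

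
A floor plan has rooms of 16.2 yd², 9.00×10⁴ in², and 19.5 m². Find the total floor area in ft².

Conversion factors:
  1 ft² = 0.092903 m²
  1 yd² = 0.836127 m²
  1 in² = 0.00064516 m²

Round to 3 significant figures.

981 ft²

16.2 yd² × 0.836127 → 13.5453 m²
9.00×10⁴ in² × 0.00064516 → 58.0644 m²
19.5 m² (already m²)
Sum: 13.5453 + 58.0644 + 19.5 = 91.1097 m²
In ft²: 91.1097 / 0.092903 = 980.697 ft²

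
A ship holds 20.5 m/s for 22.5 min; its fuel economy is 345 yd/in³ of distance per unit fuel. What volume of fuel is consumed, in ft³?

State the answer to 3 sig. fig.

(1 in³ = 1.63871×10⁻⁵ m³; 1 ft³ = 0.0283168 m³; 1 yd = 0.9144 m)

22.5 min → 1350 s
d = v × t = 20.5 × 1350 = 27675 m
345 yd/in³ → 1.9251×10⁷ m/m³
V = d / (distance per unit fuel) = 27675 / 1.9251×10⁷ = 0.00143759 m³
In ft³: 0.00143759 / 0.0283168 = 0.0507681 ft³

0.0508 ft³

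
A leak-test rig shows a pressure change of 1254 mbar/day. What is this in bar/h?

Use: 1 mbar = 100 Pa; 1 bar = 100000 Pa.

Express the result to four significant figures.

1254 mbar/day × 100 Pa/mbar ÷ 86400 s/day = 1.45139 Pa/s
1.45139 Pa/s ÷ 100000 Pa/bar × 3600 s/h = 0.05225 bar/h

0.05225 bar/h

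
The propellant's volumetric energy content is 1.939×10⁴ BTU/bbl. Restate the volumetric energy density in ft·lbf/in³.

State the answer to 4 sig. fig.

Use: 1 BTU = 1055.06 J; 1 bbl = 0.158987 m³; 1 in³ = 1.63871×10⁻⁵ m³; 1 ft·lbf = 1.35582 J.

1555 ft·lbf/in³

1.939×10⁴ BTU/bbl × 1055.06 J/BTU ÷ 0.158987 m³/bbl = 1.28675×10⁸ J/m³
1.28675×10⁸ J/m³ ÷ 1.35582 J/ft·lbf × 1.63871×10⁻⁵ m³/in³ = 1555.23 ft·lbf/in³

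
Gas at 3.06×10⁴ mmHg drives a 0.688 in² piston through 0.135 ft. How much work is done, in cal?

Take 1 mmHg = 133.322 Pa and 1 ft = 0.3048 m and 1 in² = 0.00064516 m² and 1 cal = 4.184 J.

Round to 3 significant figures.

17.8 cal

3.06×10⁴ mmHg → 4.07965×10⁶ Pa
0.688 in² → 4.4387×10⁻⁴ m²
F = P × A = 4.07965×10⁶ × 4.4387×10⁻⁴ = 1810.83 N
0.135 ft → 0.041148 m
W = F × d = 1810.83 × 0.041148 = 74.512 J
In cal: 74.512 / 4.184 = 17.8088 cal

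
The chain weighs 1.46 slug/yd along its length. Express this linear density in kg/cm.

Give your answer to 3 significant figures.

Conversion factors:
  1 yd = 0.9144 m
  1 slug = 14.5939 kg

1.46 slug/yd × 14.5939 kg/slug ÷ 0.9144 m/yd = 23.3017 kg/m
23.3017 kg/m × 0.01 m/cm = 0.233017 kg/cm

0.233 kg/cm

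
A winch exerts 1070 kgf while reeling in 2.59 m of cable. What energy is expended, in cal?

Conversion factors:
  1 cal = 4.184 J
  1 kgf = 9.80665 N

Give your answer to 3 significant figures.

1070 kgf × 9.80665 = 10493.1 N
W = F × d = 10493.1 N × 2.59 m = 27177.1 J
27177.1 J ÷ (4.184 J/cal) = 6495.48 cal

6500 cal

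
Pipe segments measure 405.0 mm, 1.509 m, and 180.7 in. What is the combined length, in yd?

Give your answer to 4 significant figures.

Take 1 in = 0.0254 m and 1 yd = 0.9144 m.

7.113 yd

405.0 mm × 0.001 = 0.405 m
1.509 m (already m)
180.7 in × 0.0254 = 4.58978 m
Combined: 0.405 + 1.509 + 4.58978 = 6.50378 m
In yd: 6.50378 / 0.9144 = 7.11262 yd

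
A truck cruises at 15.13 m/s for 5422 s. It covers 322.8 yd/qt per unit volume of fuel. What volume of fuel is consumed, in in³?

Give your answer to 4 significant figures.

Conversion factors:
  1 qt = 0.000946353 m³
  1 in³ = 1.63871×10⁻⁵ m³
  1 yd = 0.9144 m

d = v × t = 15.13 × 5422 = 82034.9 m
322.8 yd/qt → 311901 m/m³
V = d / (distance per unit fuel) = 82034.9 / 311901 = 0.263016 m³
In in³: 0.263016 / 1.63871×10⁻⁵ = 16050.2 in³

1.605×10⁴ in³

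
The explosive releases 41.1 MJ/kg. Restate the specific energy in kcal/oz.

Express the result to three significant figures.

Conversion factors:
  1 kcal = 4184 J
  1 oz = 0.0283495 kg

278 kcal/oz

41.1 MJ/kg × 1000000 J/MJ = 4.11×10⁷ J/kg
4.11×10⁷ J/kg ÷ 4184 J/kcal × 0.0283495 kg/oz = 278.481 kcal/oz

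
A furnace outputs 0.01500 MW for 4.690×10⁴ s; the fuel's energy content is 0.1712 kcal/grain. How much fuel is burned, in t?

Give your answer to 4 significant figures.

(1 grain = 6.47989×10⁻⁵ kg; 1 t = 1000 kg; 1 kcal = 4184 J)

0.06364 t

0.01500 MW → 15000 W
E = P × t = 15000 × 46900 = 7.035×10⁸ J
0.1712 kcal/grain → 1.10542×10⁷ J/kg
m = E / e_s = 7.035×10⁸ / 1.10542×10⁷ = 63.641 kg
In t: 63.641 / 1000 = 0.063641 t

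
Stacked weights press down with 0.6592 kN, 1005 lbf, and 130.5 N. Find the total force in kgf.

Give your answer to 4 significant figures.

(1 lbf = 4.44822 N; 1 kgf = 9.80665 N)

0.6592 kN × 1000 = 659.2 N
1005 lbf × 4.44822 = 4470.46 N
130.5 N (already N)
Total: 659.2 + 4470.46 + 130.5 = 5260.16 N
In kgf: 5260.16 / 9.80665 = 536.387 kgf

536.4 kgf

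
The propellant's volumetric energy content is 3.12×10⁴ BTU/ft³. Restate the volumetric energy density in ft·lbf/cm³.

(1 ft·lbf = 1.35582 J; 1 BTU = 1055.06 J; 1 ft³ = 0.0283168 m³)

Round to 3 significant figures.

857 ft·lbf/cm³

3.12×10⁴ BTU/ft³ × 1055.06 J/BTU ÷ 0.0283168 m³/ft³ = 1.16249×10⁹ J/m³
1.16249×10⁹ J/m³ ÷ 1.35582 J/ft·lbf × 10⁻⁶ m³/cm³ = 857.407 ft·lbf/cm³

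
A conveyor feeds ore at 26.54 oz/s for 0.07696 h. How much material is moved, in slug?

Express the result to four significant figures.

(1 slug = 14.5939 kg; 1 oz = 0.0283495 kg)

14.28 slug

26.54 oz/s → 0.752396 kg/s
0.07696 h → 277.056 s
m = ṁ × t = 0.752396 × 277.056 = 208.456 kg
In slug: 208.456 / 14.5939 = 14.2838 slug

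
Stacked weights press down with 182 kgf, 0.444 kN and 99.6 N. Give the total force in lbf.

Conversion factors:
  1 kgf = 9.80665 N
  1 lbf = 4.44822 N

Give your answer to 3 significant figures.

523 lbf

182 kgf × 9.80665 = 1784.81 N
0.444 kN × 1000 = 444 N
99.6 N (already N)
Combined: 1784.81 + 444 + 99.6 = 2328.41 N
In lbf: 2328.41 / 4.44822 = 523.448 lbf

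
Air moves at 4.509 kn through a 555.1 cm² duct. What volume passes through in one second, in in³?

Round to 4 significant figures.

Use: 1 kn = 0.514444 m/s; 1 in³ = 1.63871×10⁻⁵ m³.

7858 in³

4.509 kn × 0.514444 → 2.31963 m/s
555.1 cm² × 0.0001 → 0.05551 m²
V = v × A × t = 2.31963 m/s × 0.05551 m² × 1 s = 0.128763 m³
0.128763 m³ ÷ (1.63871×10⁻⁵ m³/in³) = 7857.58 in³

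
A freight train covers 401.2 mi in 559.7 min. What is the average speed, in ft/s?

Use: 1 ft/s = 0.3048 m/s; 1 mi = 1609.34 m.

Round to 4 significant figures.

401.2 mi × 1609.34 = 645667 m
559.7 min × 60 = 33582 s
v = d / t = 645667 m / 33582 s = 19.2266 m/s
19.2266 m/s ÷ (0.3048 m/s/ft/s) = 63.0794 ft/s

63.08 ft/s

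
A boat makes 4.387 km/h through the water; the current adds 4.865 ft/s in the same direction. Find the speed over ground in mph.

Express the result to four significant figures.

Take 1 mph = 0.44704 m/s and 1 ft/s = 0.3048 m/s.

6.043 mph

4.387 km/h × (1/3.6) = 1.21861 m/s
4.865 ft/s × 0.3048 = 1.48285 m/s
Combined: 1.21861 + 1.48285 = 2.70146 m/s
In mph: 2.70146 / 0.44704 = 6.04299 mph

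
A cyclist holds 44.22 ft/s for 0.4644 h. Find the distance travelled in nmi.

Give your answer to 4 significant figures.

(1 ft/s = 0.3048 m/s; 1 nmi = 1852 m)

12.17 nmi

44.22 ft/s × 0.3048 → 13.4783 m/s
0.4644 h × 3600 → 1671.84 s
d = v × t = 13.4783 m/s × 1671.84 s = 22533.6 m
22533.6 m ÷ (1852 m/nmi) = 12.1672 nmi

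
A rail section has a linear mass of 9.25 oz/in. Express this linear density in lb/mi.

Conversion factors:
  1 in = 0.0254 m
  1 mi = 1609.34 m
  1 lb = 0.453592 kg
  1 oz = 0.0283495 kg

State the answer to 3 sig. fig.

9.25 oz/in × 0.0283495 kg/oz ÷ 0.0254 m/in = 10.3241 kg/m
10.3241 kg/m ÷ 0.453592 kg/lb × 1609.34 m/mi = 36629.8 lb/mi

3.66×10⁴ lb/mi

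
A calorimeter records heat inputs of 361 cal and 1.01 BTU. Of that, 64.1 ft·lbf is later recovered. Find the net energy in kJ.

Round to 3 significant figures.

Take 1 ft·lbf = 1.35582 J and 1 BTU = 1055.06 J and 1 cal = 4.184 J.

361 cal × 4.184 = 1510.42 J
1.01 BTU × 1055.06 = 1065.61 J
64.1 ft·lbf × 1.35582 = 86.9081 J
Sum: 1510.42 + 1065.61 − 86.9081 = 2489.12 J
In kJ: 2489.12 / 1000 = 2.48912 kJ

2.49 kJ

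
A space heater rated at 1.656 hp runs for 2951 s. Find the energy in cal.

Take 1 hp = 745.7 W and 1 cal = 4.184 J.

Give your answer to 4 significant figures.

1.656 hp × 745.7 = 1234.88 W
E = P × t = 1234.88 W × 2951 s = 3.64413×10⁶ J
3.64413×10⁶ J ÷ (4.184 J/cal) = 870968 cal

8.710×10⁵ cal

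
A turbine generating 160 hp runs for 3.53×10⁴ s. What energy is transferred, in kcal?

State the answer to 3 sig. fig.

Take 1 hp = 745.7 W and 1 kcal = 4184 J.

1.01×10⁶ kcal

160 hp × 745.7 → 119312 W
E = P × t = 119312 W × 35300 s = 4.21171×10⁹ J
4.21171×10⁹ J ÷ (4184 J/kcal) = 1.00662×10⁶ kcal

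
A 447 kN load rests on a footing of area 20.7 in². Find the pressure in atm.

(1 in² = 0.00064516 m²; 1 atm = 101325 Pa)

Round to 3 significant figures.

447 kN × 1000 → 447000 N
20.7 in² × 0.00064516 → 0.0133548 m²
P = F / A = 447000 N / 0.0133548 m² = 3.34711×10⁷ Pa
3.34711×10⁷ Pa ÷ (101325 Pa/atm) = 330.334 atm

330 atm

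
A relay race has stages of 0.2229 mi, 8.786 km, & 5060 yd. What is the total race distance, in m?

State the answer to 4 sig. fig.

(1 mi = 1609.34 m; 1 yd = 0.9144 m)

1.377×10⁴ m

0.2229 mi × 1609.34 → 358.722 m
8.786 km × 1000 → 8786 m
5060 yd × 0.9144 → 4626.86 m
Combined: 358.722 + 8786 + 4626.86 = 13771.6 m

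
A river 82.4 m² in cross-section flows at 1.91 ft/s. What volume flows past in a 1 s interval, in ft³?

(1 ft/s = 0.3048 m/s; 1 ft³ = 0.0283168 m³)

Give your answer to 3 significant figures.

1690 ft³

1.91 ft/s × 0.3048 → 0.582168 m/s
V = v × A × t = 0.582168 m/s × 82.4 m² × 1 s = 47.9706 m³
47.9706 m³ ÷ (0.0283168 m³/ft³) = 1694.07 ft³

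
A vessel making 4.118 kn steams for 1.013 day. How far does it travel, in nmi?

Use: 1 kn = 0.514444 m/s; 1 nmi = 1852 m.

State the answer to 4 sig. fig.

4.118 kn × 0.514444 = 2.11848 m/s
1.013 day × 86400 = 87523.2 s
d = v × t = 2.11848 m/s × 87523.2 s = 185416 m
185416 m ÷ (1852 m/nmi) = 100.117 nmi

100.1 nmi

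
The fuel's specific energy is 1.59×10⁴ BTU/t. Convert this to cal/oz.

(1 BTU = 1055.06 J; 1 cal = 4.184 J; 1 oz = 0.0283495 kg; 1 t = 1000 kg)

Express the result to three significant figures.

114 cal/oz

1.59×10⁴ BTU/t × 1055.06 J/BTU ÷ 1000 kg/t = 16775.5 J/kg
16775.5 J/kg ÷ 4.184 J/cal × 0.0283495 kg/oz = 113.666 cal/oz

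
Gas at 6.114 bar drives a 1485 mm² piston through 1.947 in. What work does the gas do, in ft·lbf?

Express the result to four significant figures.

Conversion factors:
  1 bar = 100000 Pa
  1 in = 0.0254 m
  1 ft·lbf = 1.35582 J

6.114 bar → 611400 Pa
1485 mm² → 0.001485 m²
F = P × A = 611400 × 0.001485 = 907.929 N
1.947 in → 0.0494538 m
W = F × d = 907.929 × 0.0494538 = 44.9005 J
In ft·lbf: 44.9005 / 1.35582 = 33.1169 ft·lbf

33.12 ft·lbf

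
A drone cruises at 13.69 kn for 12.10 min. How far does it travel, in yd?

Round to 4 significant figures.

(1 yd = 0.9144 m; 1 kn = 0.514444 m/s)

13.69 kn × 0.514444 = 7.04274 m/s
12.10 min × 60 = 726 s
d = v × t = 7.04274 m/s × 726 s = 5113.03 m
5113.03 m ÷ (0.9144 m/yd) = 5591.68 yd

5592 yd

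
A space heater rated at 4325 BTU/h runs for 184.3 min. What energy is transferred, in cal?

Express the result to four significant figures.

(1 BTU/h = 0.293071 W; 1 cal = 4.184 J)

3.350×10⁶ cal

4325 BTU/h × 0.293071 = 1267.53 W
184.3 min × 60 = 11058 s
E = P × t = 1267.53 W × 11058 s = 1.40163×10⁷ J
1.40163×10⁷ J ÷ (4.184 J/cal) = 3.34998×10⁶ cal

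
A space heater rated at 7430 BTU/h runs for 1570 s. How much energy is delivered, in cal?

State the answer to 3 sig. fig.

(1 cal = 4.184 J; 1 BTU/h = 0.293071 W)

8.17×10⁵ cal

7430 BTU/h × 0.293071 = 2177.52 W
E = P × t = 2177.52 W × 1570 s = 3.41871×10⁶ J
3.41871×10⁶ J ÷ (4.184 J/cal) = 817091 cal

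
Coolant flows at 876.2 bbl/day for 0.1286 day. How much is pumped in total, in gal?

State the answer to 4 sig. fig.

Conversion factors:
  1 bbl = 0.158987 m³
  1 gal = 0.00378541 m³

4733 gal

876.2 bbl/day → 0.00161232 m³/s
0.1286 day → 11111 s
V = Q × t = 0.00161232 × 11111 = 17.9145 m³
In gal: 17.9145 / 0.00378541 = 4732.51 gal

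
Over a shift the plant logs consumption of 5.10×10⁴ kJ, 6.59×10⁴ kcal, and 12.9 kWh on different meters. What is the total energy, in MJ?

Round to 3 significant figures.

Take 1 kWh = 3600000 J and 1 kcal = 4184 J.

5.10×10⁴ kJ × 1000 → 5.1×10⁷ J
6.59×10⁴ kcal × 4184 → 2.75726×10⁸ J
12.9 kWh × 3600000 → 4.644×10⁷ J
Total: 5.1×10⁷ + 2.75726×10⁸ + 4.644×10⁷ = 3.73166×10⁸ J
In MJ: 3.73166×10⁸ / 1000000 = 373.166 MJ

373 MJ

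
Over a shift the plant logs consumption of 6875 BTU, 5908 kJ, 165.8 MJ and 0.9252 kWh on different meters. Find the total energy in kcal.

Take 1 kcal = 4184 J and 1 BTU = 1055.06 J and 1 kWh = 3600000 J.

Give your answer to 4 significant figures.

4.357×10⁴ kcal

6875 BTU × 1055.06 → 7.25354×10⁶ J
5908 kJ × 1000 → 5.908×10⁶ J
165.8 MJ × 1000000 → 1.658×10⁸ J
0.9252 kWh × 3600000 → 3.33072×10⁶ J
Combined: 7.25354×10⁶ + 5.908×10⁶ + 1.658×10⁸ + 3.33072×10⁶ = 1.82292×10⁸ J
In kcal: 1.82292×10⁸ / 4184 = 43568.8 kcal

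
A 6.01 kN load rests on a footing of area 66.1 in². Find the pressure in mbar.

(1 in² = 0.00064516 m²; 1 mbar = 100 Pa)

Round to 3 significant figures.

6.01 kN × 1000 → 6010 N
66.1 in² × 0.00064516 → 0.0426451 m²
P = F / A = 6010 N / 0.0426451 m² = 140931 Pa
140931 Pa ÷ (100 Pa/mbar) = 1409.31 mbar

1410 mbar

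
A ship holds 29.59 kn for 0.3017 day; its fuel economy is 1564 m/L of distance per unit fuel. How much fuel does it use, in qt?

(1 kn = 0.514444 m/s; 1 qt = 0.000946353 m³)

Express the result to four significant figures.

29.59 kn → 15.2224 m/s
0.3017 day → 26066.9 s
d = v × t = 15.2224 × 26066.9 = 396801 m
1564 m/L → 1.564×10⁶ m/m³
V = d / (distance per unit fuel) = 396801 / 1.564×10⁶ = 0.253709 m³
In qt: 0.253709 / 0.000946353 = 268.091 qt

268.1 qt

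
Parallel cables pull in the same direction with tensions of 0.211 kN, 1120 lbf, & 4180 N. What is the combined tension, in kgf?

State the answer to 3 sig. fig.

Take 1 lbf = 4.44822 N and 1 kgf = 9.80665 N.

0.211 kN × 1000 = 211 N
1120 lbf × 4.44822 = 4982.01 N
4180 N (already N)
Combined: 211 + 4982.01 + 4180 = 9373.01 N
In kgf: 9373.01 / 9.80665 = 955.781 kgf

956 kgf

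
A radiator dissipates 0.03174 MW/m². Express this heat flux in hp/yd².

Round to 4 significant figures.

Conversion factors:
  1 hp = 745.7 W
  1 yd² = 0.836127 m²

35.59 hp/yd²

0.03174 MW/m² × 1000000 W/MW = 31740 W/m²
31740 W/m² ÷ 745.7 W/hp × 0.836127 m²/yd² = 35.5889 hp/yd²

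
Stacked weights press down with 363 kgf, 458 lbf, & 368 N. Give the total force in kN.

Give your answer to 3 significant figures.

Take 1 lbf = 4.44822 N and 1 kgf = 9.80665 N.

363 kgf × 9.80665 = 3559.81 N
458 lbf × 4.44822 = 2037.28 N
368 N (already N)
Sum: 3559.81 + 2037.28 + 368 = 5965.09 N
In kN: 5965.09 / 1000 = 5.96509 kN

5.97 kN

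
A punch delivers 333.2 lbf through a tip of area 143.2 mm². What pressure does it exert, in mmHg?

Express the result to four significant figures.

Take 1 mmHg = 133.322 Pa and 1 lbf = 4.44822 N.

7.763×10⁴ mmHg

333.2 lbf × 4.44822 = 1482.15 N
143.2 mm² × 10⁻⁶ = 1.432×10⁻⁴ m²
P = F / A = 1482.15 N / 1.432×10⁻⁴ m² = 1.03502×10⁷ Pa
1.03502×10⁷ Pa ÷ (133.322 Pa/mmHg) = 77633.1 mmHg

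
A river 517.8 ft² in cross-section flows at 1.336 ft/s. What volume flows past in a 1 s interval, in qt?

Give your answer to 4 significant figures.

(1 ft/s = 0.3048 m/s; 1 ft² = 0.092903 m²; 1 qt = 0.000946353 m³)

1.336 ft/s × 0.3048 → 0.407213 m/s
517.8 ft² × 0.092903 → 48.1052 m²
V = v × A × t = 0.407213 m/s × 48.1052 m² × 1 s = 19.5891 m³
19.5891 m³ ÷ (0.000946353 m³/qt) = 20699.6 qt

2.070×10⁴ qt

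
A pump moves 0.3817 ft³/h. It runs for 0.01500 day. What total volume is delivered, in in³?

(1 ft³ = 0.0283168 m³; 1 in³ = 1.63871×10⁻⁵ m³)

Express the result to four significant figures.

0.3817 ft³/h → 3.00237×10⁻⁶ m³/s
0.01500 day → 1296 s
V = Q × t = 3.00237×10⁻⁶ × 1296 = 0.00389107 m³
In in³: 0.00389107 / 1.63871×10⁻⁵ = 237.447 in³

237.4 in³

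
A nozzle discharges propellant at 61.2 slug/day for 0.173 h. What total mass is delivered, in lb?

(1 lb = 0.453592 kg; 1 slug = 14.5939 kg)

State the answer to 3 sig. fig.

61.2 slug/day → 0.0103373 kg/s
0.173 h → 622.8 s
m = ṁ × t = 0.0103373 × 622.8 = 6.43807 kg
In lb: 6.43807 / 0.453592 = 14.1935 lb

14.2 lb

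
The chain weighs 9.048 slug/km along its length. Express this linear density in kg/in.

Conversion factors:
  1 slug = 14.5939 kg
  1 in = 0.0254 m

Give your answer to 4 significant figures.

0.003354 kg/in

9.048 slug/km × 14.5939 kg/slug ÷ 1000 m/km = 0.132046 kg/m
0.132046 kg/m × 0.0254 m/in = 0.00335397 kg/in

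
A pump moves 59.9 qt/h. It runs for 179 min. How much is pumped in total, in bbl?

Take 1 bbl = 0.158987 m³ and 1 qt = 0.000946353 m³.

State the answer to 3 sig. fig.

1.06 bbl

59.9 qt/h → 1.57463×10⁻⁵ m³/s
179 min → 10740 s
V = Q × t = 1.57463×10⁻⁵ × 10740 = 0.169115 m³
In bbl: 0.169115 / 0.158987 = 1.0637 bbl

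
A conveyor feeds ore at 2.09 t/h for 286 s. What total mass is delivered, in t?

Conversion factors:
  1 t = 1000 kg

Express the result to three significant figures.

2.09 t/h → 0.580556 kg/s
m = ṁ × t = 0.580556 × 286 = 166.039 kg
In t: 166.039 / 1000 = 0.166039 t

0.166 t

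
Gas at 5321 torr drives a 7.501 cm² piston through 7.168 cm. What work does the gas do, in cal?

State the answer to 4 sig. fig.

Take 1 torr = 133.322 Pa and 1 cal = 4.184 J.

5321 torr → 709406 Pa
7.501 cm² → 7.501×10⁻⁴ m²
F = P × A = 709406 × 7.501×10⁻⁴ = 532.125 N
7.168 cm → 0.07168 m
W = F × d = 532.125 × 0.07168 = 38.1427 J
In cal: 38.1427 / 4.184 = 9.11632 cal

9.116 cal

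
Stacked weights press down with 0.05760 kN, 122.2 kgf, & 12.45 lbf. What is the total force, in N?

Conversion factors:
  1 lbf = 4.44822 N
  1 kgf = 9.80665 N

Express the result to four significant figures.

1311 N

0.05760 kN × 1000 → 57.6 N
122.2 kgf × 9.80665 → 1198.37 N
12.45 lbf × 4.44822 → 55.3803 N
Combined: 57.6 + 1198.37 + 55.3803 = 1311.35 N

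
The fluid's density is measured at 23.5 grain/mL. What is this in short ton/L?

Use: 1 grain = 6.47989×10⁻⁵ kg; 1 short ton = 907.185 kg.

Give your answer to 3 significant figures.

23.5 grain/mL × 6.47989×10⁻⁵ kg/grain ÷ 10⁻⁶ m³/mL = 1522.77 kg/m³
1522.77 kg/m³ ÷ 907.185 kg/short ton × 0.001 m³/L = 0.00167857 short ton/L

0.00168 short ton/L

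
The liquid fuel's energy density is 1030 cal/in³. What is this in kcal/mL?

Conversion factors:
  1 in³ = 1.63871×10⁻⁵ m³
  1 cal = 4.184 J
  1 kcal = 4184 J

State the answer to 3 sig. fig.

0.0629 kcal/mL

1030 cal/in³ × 4.184 J/cal ÷ 1.63871×10⁻⁵ m³/in³ = 2.62982×10⁸ J/m³
2.62982×10⁸ J/m³ ÷ 4184 J/kcal × 10⁻⁶ m³/mL = 0.0628542 kcal/mL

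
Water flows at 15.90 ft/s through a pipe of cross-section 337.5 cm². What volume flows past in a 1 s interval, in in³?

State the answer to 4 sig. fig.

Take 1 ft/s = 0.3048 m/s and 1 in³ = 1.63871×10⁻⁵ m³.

9981 in³

15.90 ft/s × 0.3048 = 4.84632 m/s
337.5 cm² × 0.0001 = 0.03375 m²
V = v × A × t = 4.84632 m/s × 0.03375 m² × 1 s = 0.163563 m³
0.163563 m³ ÷ (1.63871×10⁻⁵ m³/in³) = 9981.2 in³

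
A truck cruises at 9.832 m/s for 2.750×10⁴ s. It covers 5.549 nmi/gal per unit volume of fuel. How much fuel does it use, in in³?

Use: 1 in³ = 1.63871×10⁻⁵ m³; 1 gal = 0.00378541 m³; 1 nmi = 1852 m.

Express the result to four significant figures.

d = v × t = 9.832 × 27500 = 270380 m
5.549 nmi/gal → 2.71483×10⁶ m/m³
V = d / (distance per unit fuel) = 270380 / 2.71483×10⁶ = 0.0995937 m³
In in³: 0.0995937 / 1.63871×10⁻⁵ = 6077.57 in³

6078 in³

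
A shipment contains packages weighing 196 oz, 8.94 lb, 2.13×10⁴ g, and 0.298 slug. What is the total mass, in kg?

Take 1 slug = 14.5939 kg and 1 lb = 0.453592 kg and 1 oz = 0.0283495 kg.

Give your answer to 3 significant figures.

35.3 kg

196 oz × 0.0283495 = 5.5565 kg
8.94 lb × 0.453592 = 4.05511 kg
2.13×10⁴ g × 0.001 = 21.3 kg
0.298 slug × 14.5939 = 4.34898 kg
Sum: 5.5565 + 4.05511 + 21.3 + 4.34898 = 35.2606 kg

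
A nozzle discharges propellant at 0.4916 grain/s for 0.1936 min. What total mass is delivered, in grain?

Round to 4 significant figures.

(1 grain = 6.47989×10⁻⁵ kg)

0.4916 grain/s → 3.18551×10⁻⁵ kg/s
0.1936 min → 11.616 s
m = ṁ × t = 3.18551×10⁻⁵ × 11.616 = 3.70029×10⁻⁴ kg
In grain: 3.70029×10⁻⁴ / 6.47989×10⁻⁵ = 5.71042 grain

5.710 grain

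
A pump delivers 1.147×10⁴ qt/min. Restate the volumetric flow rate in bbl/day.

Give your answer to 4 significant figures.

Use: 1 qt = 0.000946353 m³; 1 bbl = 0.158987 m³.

9.831×10⁴ bbl/day

1.147×10⁴ qt/min × 0.000946353 m³/qt ÷ 60 s/min = 0.180911 m³/s
0.180911 m³/s ÷ 0.158987 m³/bbl × 86400 s/day = 98314.4 bbl/day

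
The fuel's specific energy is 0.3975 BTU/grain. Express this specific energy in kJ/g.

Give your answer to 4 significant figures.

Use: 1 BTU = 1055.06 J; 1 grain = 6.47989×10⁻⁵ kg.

0.3975 BTU/grain × 1055.06 J/BTU ÷ 6.47989×10⁻⁵ kg/grain = 6.47212×10⁶ J/kg
6.47212×10⁶ J/kg ÷ 1000 J/kJ × 0.001 kg/g = 6.47212 kJ/g

6.472 kJ/g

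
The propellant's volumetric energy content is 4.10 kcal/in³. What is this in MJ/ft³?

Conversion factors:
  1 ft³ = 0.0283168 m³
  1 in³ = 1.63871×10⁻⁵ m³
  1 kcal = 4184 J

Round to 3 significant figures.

29.6 MJ/ft³

4.10 kcal/in³ × 4184 J/kcal ÷ 1.63871×10⁻⁵ m³/in³ = 1.04682×10⁹ J/m³
1.04682×10⁹ J/m³ ÷ 1000000 J/MJ × 0.0283168 m³/ft³ = 29.6426 MJ/ft³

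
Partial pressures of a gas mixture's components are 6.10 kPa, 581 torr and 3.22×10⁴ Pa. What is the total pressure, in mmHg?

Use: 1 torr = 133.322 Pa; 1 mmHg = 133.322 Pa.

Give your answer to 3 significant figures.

868 mmHg

6.10 kPa × 1000 = 6100 Pa
581 torr × 133.322 = 77460.1 Pa
3.22×10⁴ Pa (already Pa)
Sum: 6100 + 77460.1 + 32200 = 115760 Pa
In mmHg: 115760 / 133.322 = 868.274 mmHg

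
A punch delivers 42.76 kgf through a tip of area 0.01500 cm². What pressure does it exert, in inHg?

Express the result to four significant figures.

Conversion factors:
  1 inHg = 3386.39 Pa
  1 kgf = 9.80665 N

42.76 kgf × 9.80665 = 419.332 N
0.01500 cm² × 0.0001 = 1.5×10⁻⁶ m²
P = F / A = 419.332 N / 1.5×10⁻⁶ m² = 2.79555×10⁸ Pa
2.79555×10⁸ Pa ÷ (3386.39 Pa/inHg) = 82552.5 inHg

8.255×10⁴ inHg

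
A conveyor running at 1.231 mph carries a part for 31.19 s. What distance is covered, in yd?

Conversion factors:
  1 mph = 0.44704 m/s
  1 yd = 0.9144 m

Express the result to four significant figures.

1.231 mph × 0.44704 → 0.550306 m/s
d = v × t = 0.550306 m/s × 31.19 s = 17.164 m
17.164 m ÷ (0.9144 m/yd) = 18.7708 yd

18.77 yd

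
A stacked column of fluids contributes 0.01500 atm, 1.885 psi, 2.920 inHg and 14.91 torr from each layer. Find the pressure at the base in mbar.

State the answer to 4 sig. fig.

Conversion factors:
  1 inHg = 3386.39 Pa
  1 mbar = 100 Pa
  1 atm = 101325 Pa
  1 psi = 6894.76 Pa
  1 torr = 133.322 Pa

0.01500 atm × 101325 = 1519.88 Pa
1.885 psi × 6894.76 = 12996.6 Pa
2.920 inHg × 3386.39 = 9888.26 Pa
14.91 torr × 133.322 = 1987.83 Pa
Sum: 1519.88 + 12996.6 + 9888.26 + 1987.83 = 26392.6 Pa
In mbar: 26392.6 / 100 = 263.926 mbar

263.9 mbar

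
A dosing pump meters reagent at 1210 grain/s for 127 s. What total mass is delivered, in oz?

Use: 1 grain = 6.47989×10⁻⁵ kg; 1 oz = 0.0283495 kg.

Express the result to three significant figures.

1210 grain/s → 0.0784067 kg/s
m = ṁ × t = 0.0784067 × 127 = 9.95765 kg
In oz: 9.95765 / 0.0283495 = 351.246 oz

351 oz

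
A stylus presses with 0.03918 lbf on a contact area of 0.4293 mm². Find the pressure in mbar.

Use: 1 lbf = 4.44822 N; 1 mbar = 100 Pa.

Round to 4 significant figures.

0.03918 lbf × 4.44822 → 0.174281 N
0.4293 mm² × 10⁻⁶ → 4.293×10⁻⁷ m²
P = F / A = 0.174281 N / 4.293×10⁻⁷ m² = 405966 Pa
405966 Pa ÷ (100 Pa/mbar) = 4059.66 mbar

4060 mbar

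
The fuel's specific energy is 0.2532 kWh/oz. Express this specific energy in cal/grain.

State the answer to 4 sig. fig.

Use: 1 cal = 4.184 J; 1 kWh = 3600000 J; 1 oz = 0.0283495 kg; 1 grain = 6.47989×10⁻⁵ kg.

498.0 cal/grain

0.2532 kWh/oz × 3600000 J/kWh ÷ 0.0283495 kg/oz = 3.21529×10⁷ J/kg
3.21529×10⁷ J/kg ÷ 4.184 J/cal × 6.47989×10⁻⁵ kg/grain = 497.962 cal/grain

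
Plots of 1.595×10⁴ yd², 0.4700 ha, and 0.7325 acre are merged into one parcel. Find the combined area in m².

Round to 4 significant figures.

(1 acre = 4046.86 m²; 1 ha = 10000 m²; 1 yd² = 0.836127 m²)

1.595×10⁴ yd² × 0.836127 → 13336.2 m²
0.4700 ha × 10000 → 4700 m²
0.7325 acre × 4046.86 → 2964.32 m²
Total: 13336.2 + 4700 + 2964.32 = 21000.5 m²

2.100×10⁴ m²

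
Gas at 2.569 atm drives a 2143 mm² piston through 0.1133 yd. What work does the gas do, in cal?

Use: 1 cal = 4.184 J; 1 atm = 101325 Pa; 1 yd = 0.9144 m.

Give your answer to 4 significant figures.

13.81 cal

2.569 atm → 260304 Pa
2143 mm² → 0.002143 m²
F = P × A = 260304 × 0.002143 = 557.831 N
0.1133 yd → 0.103602 m
W = F × d = 557.831 × 0.103602 = 57.7924 J
In cal: 57.7924 / 4.184 = 13.8127 cal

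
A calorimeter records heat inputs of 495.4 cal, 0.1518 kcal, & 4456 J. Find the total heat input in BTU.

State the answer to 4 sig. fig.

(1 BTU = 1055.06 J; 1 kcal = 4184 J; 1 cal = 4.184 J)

495.4 cal × 4.184 = 2072.75 J
0.1518 kcal × 4184 = 635.131 J
4456 J (already J)
Combined: 2072.75 + 635.131 + 4456 = 7163.88 J
In BTU: 7163.88 / 1055.06 = 6.79002 BTU

6.790 BTU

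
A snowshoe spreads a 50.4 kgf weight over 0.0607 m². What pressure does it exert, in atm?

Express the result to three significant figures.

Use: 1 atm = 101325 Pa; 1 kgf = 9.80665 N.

50.4 kgf × 9.80665 → 494.255 N
P = F / A = 494.255 N / 0.0607 m² = 8142.59 Pa
8142.59 Pa ÷ (101325 Pa/atm) = 0.0803611 atm

0.0804 atm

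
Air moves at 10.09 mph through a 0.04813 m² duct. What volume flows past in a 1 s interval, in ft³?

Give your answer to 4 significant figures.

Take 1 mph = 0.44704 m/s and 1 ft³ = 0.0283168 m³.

7.667 ft³

10.09 mph × 0.44704 = 4.51063 m/s
V = v × A × t = 4.51063 m/s × 0.04813 m² × 1 s = 0.217097 m³
0.217097 m³ ÷ (0.0283168 m³/ft³) = 7.66672 ft³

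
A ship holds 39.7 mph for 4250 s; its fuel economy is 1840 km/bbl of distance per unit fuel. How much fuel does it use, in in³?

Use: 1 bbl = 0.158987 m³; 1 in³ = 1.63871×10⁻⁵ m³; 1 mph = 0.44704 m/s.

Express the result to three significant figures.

39.7 mph → 17.7475 m/s
d = v × t = 17.7475 × 4250 = 75426.9 m
1840 km/bbl → 1.15733×10⁷ m/m³
V = d / (distance per unit fuel) = 75426.9 / 1.15733×10⁷ = 0.00651732 m³
In in³: 0.00651732 / 1.63871×10⁻⁵ = 397.71 in³

398 in³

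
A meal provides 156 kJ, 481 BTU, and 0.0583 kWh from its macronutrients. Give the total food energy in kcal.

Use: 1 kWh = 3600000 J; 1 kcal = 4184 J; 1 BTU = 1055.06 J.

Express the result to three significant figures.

209 kcal

156 kJ × 1000 = 156000 J
481 BTU × 1055.06 = 507484 J
0.0583 kWh × 3600000 = 209880 J
Combined: 156000 + 507484 + 209880 = 873364 J
In kcal: 873364 / 4184 = 208.739 kcal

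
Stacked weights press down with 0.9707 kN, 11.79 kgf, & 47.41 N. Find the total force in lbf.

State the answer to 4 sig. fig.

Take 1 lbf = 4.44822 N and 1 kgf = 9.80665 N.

254.9 lbf

0.9707 kN × 1000 → 970.7 N
11.79 kgf × 9.80665 → 115.62 N
47.41 N (already N)
Sum: 970.7 + 115.62 + 47.41 = 1133.73 N
In lbf: 1133.73 / 4.44822 = 254.873 lbf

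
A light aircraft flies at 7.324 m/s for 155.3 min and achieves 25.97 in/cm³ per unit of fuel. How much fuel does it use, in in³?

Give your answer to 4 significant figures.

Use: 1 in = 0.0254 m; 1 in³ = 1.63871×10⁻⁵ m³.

155.3 min → 9318 s
d = v × t = 7.324 × 9318 = 68245 m
25.97 in/cm³ → 659638 m/m³
V = d / (distance per unit fuel) = 68245 / 659638 = 0.103458 m³
In in³: 0.103458 / 1.63871×10⁻⁵ = 6313.38 in³

6313 in³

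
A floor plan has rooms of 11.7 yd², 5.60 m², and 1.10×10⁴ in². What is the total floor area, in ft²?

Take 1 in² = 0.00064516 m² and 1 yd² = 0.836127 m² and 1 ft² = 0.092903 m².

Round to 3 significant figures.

242 ft²

11.7 yd² × 0.836127 = 9.78269 m²
5.60 m² (already m²)
1.10×10⁴ in² × 0.00064516 = 7.09676 m²
Total: 9.78269 + 5.6 + 7.09676 = 22.4794 m²
In ft²: 22.4794 / 0.092903 = 241.966 ft²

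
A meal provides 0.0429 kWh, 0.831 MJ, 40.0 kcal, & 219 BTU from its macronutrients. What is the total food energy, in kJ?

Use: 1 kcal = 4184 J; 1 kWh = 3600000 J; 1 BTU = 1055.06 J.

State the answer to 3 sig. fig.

0.0429 kWh × 3600000 → 154440 J
0.831 MJ × 1000000 → 831000 J
40.0 kcal × 4184 → 167360 J
219 BTU × 1055.06 → 231058 J
Combined: 154440 + 831000 + 167360 + 231058 = 1.38386×10⁶ J
In kJ: 1.38386×10⁶ / 1000 = 1383.86 kJ

1380 kJ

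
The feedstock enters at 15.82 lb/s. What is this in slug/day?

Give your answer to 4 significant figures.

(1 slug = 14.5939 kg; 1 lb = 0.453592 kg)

15.82 lb/s × 0.453592 kg/lb = 7.17583 kg/s
7.17583 kg/s ÷ 14.5939 kg/slug × 86400 s/day = 42482.9 slug/day

4.248×10⁴ slug/day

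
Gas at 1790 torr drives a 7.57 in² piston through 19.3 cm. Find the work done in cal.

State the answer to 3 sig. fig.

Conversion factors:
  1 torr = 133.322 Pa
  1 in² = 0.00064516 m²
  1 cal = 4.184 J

53.8 cal

1790 torr → 238646 Pa
7.57 in² → 0.00488386 m²
F = P × A = 238646 × 0.00488386 = 1165.51 N
19.3 cm → 0.193 m
W = F × d = 1165.51 × 0.193 = 224.943 J
In cal: 224.943 / 4.184 = 53.7627 cal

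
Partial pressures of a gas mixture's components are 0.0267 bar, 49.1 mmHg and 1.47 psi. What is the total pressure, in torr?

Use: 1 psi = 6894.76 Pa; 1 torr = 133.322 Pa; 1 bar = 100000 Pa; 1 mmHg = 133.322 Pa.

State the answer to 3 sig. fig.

145 torr

0.0267 bar × 100000 = 2670 Pa
49.1 mmHg × 133.322 = 6546.11 Pa
1.47 psi × 6894.76 = 10135.3 Pa
Total: 2670 + 6546.11 + 10135.3 = 19351.4 Pa
In torr: 19351.4 / 133.322 = 145.148 torr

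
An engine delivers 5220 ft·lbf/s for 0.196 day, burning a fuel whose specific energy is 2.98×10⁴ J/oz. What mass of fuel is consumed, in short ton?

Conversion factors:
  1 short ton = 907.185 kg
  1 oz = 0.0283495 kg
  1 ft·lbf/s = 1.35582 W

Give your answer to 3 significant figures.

0.126 short ton

5220 ft·lbf/s → 7077.38 W
0.196 day → 16934.4 s
E = P × t = 7077.38 × 16934.4 = 1.19851×10⁸ J
2.98×10⁴ J/oz → 1.05116×10⁶ J/kg
m = E / e_s = 1.19851×10⁸ / 1.05116×10⁶ = 114.018 kg
In short ton: 114.018 / 907.185 = 0.125683 short ton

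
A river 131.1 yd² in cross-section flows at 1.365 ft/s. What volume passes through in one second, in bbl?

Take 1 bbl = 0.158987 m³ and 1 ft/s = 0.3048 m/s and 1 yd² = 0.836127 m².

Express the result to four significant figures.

1.365 ft/s × 0.3048 = 0.416052 m/s
131.1 yd² × 0.836127 = 109.616 m²
V = v × A × t = 0.416052 m/s × 109.616 m² × 1 s = 45.606 m³
45.606 m³ ÷ (0.158987 m³/bbl) = 286.854 bbl

286.9 bbl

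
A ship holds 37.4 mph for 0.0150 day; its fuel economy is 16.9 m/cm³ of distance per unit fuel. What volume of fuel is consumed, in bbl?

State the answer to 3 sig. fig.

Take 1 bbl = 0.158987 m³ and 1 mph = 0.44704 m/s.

37.4 mph → 16.7193 m/s
0.0150 day → 1296 s
d = v × t = 16.7193 × 1296 = 21668.2 m
16.9 m/cm³ → 1.69×10⁷ m/m³
V = d / (distance per unit fuel) = 21668.2 / 1.69×10⁷ = 0.00128214 m³
In bbl: 0.00128214 / 0.158987 = 0.00806443 bbl

0.00806 bbl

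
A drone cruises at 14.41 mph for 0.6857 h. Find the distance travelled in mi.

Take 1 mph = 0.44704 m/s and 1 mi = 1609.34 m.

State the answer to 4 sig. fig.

14.41 mph × 0.44704 → 6.44185 m/s
0.6857 h × 3600 → 2468.52 s
d = v × t = 6.44185 m/s × 2468.52 s = 15901.8 m
15901.8 m ÷ (1609.34 m/mi) = 9.88094 mi

9.881 mi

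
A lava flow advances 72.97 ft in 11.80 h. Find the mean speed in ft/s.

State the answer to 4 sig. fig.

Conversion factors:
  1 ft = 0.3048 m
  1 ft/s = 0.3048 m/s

72.97 ft × 0.3048 = 22.2413 m
11.80 h × 3600 = 42480 s
v = d / t = 22.2413 m / 42480 s = 5.23571×10⁻⁴ m/s
5.23571×10⁻⁴ m/s ÷ (0.3048 m/s/ft/s) = 0.00171775 ft/s

0.001718 ft/s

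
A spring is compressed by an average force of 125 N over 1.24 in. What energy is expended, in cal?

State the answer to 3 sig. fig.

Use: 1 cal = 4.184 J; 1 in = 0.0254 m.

0.941 cal

1.24 in × 0.0254 → 0.031496 m
W = F × d = 125 N × 0.031496 m = 3.937 J
3.937 J ÷ (4.184 J/cal) = 0.940966 cal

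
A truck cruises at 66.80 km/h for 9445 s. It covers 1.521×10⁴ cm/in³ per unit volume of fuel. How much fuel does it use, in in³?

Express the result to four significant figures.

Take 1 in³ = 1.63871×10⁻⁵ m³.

1152 in³

66.80 km/h → 18.5556 m/s
d = v × t = 18.5556 × 9445 = 175258 m
1.521×10⁴ cm/in³ → 9.28169×10⁶ m/m³
V = d / (distance per unit fuel) = 175258 / 9.28169×10⁶ = 0.0188821 m³
In in³: 0.0188821 / 1.63871×10⁻⁵ = 1152.25 in³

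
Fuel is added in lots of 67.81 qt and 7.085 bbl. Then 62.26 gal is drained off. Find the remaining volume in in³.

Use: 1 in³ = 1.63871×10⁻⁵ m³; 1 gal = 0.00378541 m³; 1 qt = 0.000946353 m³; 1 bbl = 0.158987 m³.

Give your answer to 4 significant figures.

67.81 qt × 0.000946353 → 0.0641722 m³
7.085 bbl × 0.158987 → 1.12642 m³
62.26 gal × 0.00378541 → 0.23568 m³
Sum: 0.0641722 + 1.12642 − 0.23568 = 0.954912 m³
In in³: 0.954912 / 1.63871×10⁻⁵ = 58272.2 in³

5.827×10⁴ in³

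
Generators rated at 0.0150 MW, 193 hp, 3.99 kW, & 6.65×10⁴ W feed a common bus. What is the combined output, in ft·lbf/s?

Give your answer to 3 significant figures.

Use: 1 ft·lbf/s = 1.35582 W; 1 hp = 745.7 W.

0.0150 MW × 1000000 → 15000 W
193 hp × 745.7 → 143920 W
3.99 kW × 1000 → 3990 W
6.65×10⁴ W (already W)
Combined: 15000 + 143920 + 3990 + 66500 = 229410 W
In ft·lbf/s: 229410 / 1.35582 = 169204 ft·lbf/s

1.69×10⁵ ft·lbf/s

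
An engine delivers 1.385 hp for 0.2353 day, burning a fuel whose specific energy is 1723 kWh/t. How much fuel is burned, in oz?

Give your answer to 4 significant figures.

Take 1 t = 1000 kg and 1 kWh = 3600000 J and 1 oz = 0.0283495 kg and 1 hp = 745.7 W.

1.385 hp → 1032.79 W
0.2353 day → 20329.9 s
E = P × t = 1032.79 × 20329.9 = 2.09965×10⁷ J
1723 kWh/t → 6.2028×10⁶ J/kg
m = E / e_s = 2.09965×10⁷ / 6.2028×10⁶ = 3.385 kg
In oz: 3.385 / 0.0283495 = 119.402 oz

119.4 oz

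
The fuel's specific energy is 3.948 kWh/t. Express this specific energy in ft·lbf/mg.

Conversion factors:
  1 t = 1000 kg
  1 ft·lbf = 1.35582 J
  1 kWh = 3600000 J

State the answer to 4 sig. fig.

0.01048 ft·lbf/mg

3.948 kWh/t × 3600000 J/kWh ÷ 1000 kg/t = 14212.8 J/kg
14212.8 J/kg ÷ 1.35582 J/ft·lbf × 10⁻⁶ kg/mg = 0.0104828 ft·lbf/mg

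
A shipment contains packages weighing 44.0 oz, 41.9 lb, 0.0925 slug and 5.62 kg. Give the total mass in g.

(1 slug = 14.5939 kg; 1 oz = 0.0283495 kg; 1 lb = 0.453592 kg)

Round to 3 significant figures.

44.0 oz × 0.0283495 → 1.24738 kg
41.9 lb × 0.453592 → 19.0055 kg
0.0925 slug × 14.5939 → 1.34994 kg
5.62 kg (already kg)
Total: 1.24738 + 19.0055 + 1.34994 + 5.62 = 27.2228 kg
In g: 27.2228 / 0.001 = 27222.8 g

2.72×10⁴ g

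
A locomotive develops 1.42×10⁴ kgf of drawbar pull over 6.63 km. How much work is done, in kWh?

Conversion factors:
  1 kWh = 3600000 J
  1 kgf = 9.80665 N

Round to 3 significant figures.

1.42×10⁴ kgf × 9.80665 = 139254 N
6.63 km × 1000 = 6630 m
W = F × d = 139254 N × 6630 m = 9.23254×10⁸ J
9.23254×10⁸ J ÷ (3600000 J/kWh) = 256.459 kWh

256 kWh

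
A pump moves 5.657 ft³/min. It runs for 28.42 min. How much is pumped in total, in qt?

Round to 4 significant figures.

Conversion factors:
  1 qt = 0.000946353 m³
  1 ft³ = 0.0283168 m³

5.657 ft³/min → 0.0026698 m³/s
28.42 min → 1705.2 s
V = Q × t = 0.0026698 × 1705.2 = 4.55254 m³
In qt: 4.55254 / 0.000946353 = 4810.62 qt

4811 qt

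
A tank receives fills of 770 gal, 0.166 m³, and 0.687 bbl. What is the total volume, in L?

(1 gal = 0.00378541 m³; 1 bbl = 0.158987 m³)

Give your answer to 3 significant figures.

3190 L

770 gal × 0.00378541 = 2.91477 m³
0.166 m³ (already m³)
0.687 bbl × 0.158987 = 0.109224 m³
Combined: 2.91477 + 0.166 + 0.109224 = 3.18999 m³
In L: 3.18999 / 0.001 = 3189.99 L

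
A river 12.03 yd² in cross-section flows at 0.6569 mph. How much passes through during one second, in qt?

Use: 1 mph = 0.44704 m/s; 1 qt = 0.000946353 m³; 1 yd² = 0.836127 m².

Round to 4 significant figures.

0.6569 mph × 0.44704 → 0.293661 m/s
12.03 yd² × 0.836127 → 10.0586 m²
V = v × A × t = 0.293661 m/s × 10.0586 m² × 1 s = 2.95382 m³
2.95382 m³ ÷ (0.000946353 m³/qt) = 3121.27 qt

3121 qt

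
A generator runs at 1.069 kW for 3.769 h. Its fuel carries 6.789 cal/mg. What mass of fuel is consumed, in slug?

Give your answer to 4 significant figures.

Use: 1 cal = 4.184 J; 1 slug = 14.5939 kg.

1.069 kW → 1069 W
3.769 h → 13568.4 s
E = P × t = 1069 × 13568.4 = 1.45046×10⁷ J
6.789 cal/mg → 2.84052×10⁷ J/kg
m = E / e_s = 1.45046×10⁷ / 2.84052×10⁷ = 0.510632 kg
In slug: 0.510632 / 14.5939 = 0.0349894 slug

0.03499 slug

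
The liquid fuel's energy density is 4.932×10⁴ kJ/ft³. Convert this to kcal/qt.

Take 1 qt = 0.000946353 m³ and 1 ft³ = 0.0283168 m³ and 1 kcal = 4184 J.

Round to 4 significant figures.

393.9 kcal/qt

4.932×10⁴ kJ/ft³ × 1000 J/kJ ÷ 0.0283168 m³/ft³ = 1.74172×10⁹ J/m³
1.74172×10⁹ J/m³ ÷ 4184 J/kcal × 0.000946353 m³/qt = 393.949 kcal/qt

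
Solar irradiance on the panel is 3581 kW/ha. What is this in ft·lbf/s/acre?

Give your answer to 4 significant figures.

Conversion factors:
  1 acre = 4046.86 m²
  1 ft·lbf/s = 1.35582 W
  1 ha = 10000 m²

1.069×10⁶ ft·lbf/s/acre

3581 kW/ha × 1000 W/kW ÷ 10000 m²/ha = 358.1 W/m²
358.1 W/m² ÷ 1.35582 W/ft·lbf/s × 4046.86 m²/acre = 1.06886×10⁶ ft·lbf/s/acre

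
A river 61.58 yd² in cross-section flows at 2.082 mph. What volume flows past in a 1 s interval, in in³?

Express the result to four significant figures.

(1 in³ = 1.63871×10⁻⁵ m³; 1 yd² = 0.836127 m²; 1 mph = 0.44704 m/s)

2.924×10⁶ in³

2.082 mph × 0.44704 = 0.930737 m/s
61.58 yd² × 0.836127 = 51.4887 m²
V = v × A × t = 0.930737 m/s × 51.4887 m² × 1 s = 47.9224 m³
47.9224 m³ ÷ (1.63871×10⁻⁵ m³/in³) = 2.9244×10⁶ in³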